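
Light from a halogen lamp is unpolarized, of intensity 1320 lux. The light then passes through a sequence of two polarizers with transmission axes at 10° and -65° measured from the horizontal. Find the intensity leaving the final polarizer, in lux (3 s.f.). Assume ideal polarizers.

I ≈ 44.2 lux

Unpolarized light through the first polarizer → I₁ = 1320 lux/2 = 660 lux, polarized at 10°.
I₂ = I₁ · cos²(75°) = 660 · 0.06699 = 44.21 lux.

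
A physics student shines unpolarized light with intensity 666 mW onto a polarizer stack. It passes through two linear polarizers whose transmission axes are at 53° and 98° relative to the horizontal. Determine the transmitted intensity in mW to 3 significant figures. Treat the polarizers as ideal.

I ≈ 167 mW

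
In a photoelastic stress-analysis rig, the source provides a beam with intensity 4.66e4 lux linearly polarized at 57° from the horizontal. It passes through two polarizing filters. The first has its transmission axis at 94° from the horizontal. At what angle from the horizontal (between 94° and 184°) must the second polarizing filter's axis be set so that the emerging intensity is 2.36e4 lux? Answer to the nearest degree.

I₁ = I₀ cos²(94° − 57°) = I₀ cos²(37°) = 0.6378 I₀.
Target fraction: 2.36e4 / 4.66e4 lux = 0.5064 of I₀.
Need I₂/I₀ = 0.5064, so cos²(θ − 94°) = 0.5064 / 0.6378 = 0.794.
θ − 94° = arccos(√0.794) = 27.0°, giving θ ≈ 94 + 27.0 = 121.0°.

θ ≈ 121°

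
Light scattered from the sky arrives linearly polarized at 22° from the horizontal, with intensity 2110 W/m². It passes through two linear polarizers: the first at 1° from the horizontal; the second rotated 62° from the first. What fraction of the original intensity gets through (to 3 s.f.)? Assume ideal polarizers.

I/I₀ ≈ 0.192

I₁ = 2110 W/m² · cos²(21°) = 1839 W/m².
I₂ = I₁ · cos²(62°) = 1839 · 0.2204 = 405.3 W/m².
Transmitted fraction = 0.1921.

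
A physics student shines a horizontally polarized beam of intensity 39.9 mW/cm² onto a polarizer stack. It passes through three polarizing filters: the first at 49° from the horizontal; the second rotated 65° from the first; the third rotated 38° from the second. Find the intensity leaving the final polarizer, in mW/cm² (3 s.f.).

I ≈ 1.90 mW/cm²

I₁ = 39.9 mW/cm² · cos²(49°) = 17.17 mW/cm².
I₂ = I₁ · cos²(65°) = 17.17 · 0.1786 = 3.067 mW/cm².
I₃ = I₂ · cos²(38°) = 3.067 · 0.621 = 1.905 mW/cm².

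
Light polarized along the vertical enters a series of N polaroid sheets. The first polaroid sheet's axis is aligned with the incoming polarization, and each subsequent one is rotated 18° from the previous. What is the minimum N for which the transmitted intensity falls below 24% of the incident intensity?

First polarizer is aligned with the polarization: full transmission.
Each further stage multiplies by cos²(18°) = 0.9045.
After N polarizers: T = 0.9045^(N−1). Require T < 0.24 ⇒ N−1 > ln(0.24)/ln(0.9045) = 14.22, so N−1 ≥ 15 and N = 16.
Check: N=16 gives T = 0.2219 < 0.24; N=15 gives T = 0.2453.

N = 16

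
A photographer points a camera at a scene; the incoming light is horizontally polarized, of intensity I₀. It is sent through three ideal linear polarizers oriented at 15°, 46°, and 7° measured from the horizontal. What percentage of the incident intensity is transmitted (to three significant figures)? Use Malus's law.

By Malus's law, I₁ = I₀ cos²(15° − 0°) = I₀ cos²(15°) = 0.933 I₀.
I₂ = I₁ cos²(46° − 15°) = 0.933 I₀ · cos²(31°) = 0.6855 I₀.
I₃ = I₂ cos²(7° − 46°) = 0.6855 I₀ · cos²(39°) = 0.414 I₀.
That is 41.4% of the incident intensity.

≈ 41.4%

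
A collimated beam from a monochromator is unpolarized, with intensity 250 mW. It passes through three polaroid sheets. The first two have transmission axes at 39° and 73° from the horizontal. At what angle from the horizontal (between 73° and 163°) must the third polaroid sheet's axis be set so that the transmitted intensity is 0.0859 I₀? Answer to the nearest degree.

Unpolarized light through the first polarizer → I₁ = ½ I₀, now polarized at 39°.
I₂ = I₁ cos²(73° − 39°) = 0.5 I₀ · cos²(34°) = 0.3437 I₀.
Need I₃/I₀ = 0.0859, so cos²(θ − 73°) = 0.0859 / 0.3437 = 0.25.
θ − 73° = arccos(√0.25) = 60.0°, giving θ ≈ 73 + 60.0 = 133.0°.

θ ≈ 133°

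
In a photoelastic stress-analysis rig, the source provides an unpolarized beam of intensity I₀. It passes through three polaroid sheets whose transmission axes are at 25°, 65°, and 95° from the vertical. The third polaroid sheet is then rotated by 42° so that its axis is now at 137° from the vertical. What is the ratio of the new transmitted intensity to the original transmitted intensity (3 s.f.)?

I_new/I_old ≈ 0.127

Before rotation:
Unpolarized light through the first polarizer → I₁ = ½ I₀, now polarized at 25°.
I₂ = I₁ cos²(65° − 25°) = 0.5 I₀ · cos²(40°) = 0.2934 I₀.
I₃ = I₂ cos²(95° − 65°) = 0.2934 I₀ · cos²(30°) = 0.2201 I₀.
After rotation:
Unpolarized light through the first polarizer → I₁ = ½ I₀, now polarized at 25°.
I₂ = I₁ cos²(65° − 25°) = 0.5 I₀ · cos²(40°) = 0.2934 I₀.
I₃ = I₂ cos²(137° − 65°) = 0.2934 I₀ · cos²(72°) = 0.02802 I₀.
Ratio = 0.02802 / 0.2201 = 0.1273.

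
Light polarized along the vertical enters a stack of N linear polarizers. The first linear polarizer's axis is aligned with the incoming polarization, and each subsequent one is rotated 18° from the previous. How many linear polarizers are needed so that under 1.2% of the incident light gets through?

N = 46

First polarizer is aligned with the polarization: full transmission.
Each further stage multiplies by cos²(18°) = 0.9045.
After N polarizers: T = 0.9045^(N−1). Require T < 0.012 ⇒ N−1 > ln(0.012)/ln(0.9045) = 44.07, so N−1 ≥ 45 and N = 46.
Check: N=46 gives T = 0.01093 < 0.012; N=45 gives T = 0.01208.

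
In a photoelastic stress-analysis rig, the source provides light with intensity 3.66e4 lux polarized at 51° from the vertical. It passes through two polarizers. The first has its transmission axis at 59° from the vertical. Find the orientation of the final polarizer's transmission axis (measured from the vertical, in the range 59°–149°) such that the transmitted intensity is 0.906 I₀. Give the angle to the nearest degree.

θ ≈ 75°

By Malus's law, I₁ = I₀ cos²(59° − 51°) = I₀ cos²(8°) = 0.9806 I₀.
Need I₂/I₀ = 0.906, so cos²(θ − 59°) = 0.906 / 0.9806 = 0.9239.
θ − 59° = arccos(√0.9239) = 16.0°, giving θ ≈ 59 + 16.0 = 75.0°.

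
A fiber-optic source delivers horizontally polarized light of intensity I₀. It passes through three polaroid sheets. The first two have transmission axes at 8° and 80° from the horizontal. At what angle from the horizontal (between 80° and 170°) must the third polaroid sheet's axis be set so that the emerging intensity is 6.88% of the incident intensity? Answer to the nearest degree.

θ ≈ 111°

I₁ = I₀ cos²(8° − 0°) = I₀ cos²(8°) = 0.9806 I₀.
I₂ = I₁ cos²(80° − 8°) = 0.9806 I₀ · cos²(72°) = 0.09364 I₀.
Need I₃/I₀ = 0.0688, so cos²(θ − 80°) = 0.0688 / 0.09364 = 0.7347.
θ − 80° = arccos(√0.7347) = 31.0°, giving θ ≈ 80 + 31.0 = 111.0°.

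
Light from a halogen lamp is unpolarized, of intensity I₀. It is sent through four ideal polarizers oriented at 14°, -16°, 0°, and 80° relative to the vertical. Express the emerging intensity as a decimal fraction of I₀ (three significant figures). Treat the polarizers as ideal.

Unpolarized light through the first polarizer → I₁ = ½ I₀, now polarized at 14°.
I₂ = I₁ cos²(-16° − 14°) = 0.5 I₀ · cos²(30°) = 0.375 I₀.
I₃ = I₂ cos²(0° + 16°) = 0.375 I₀ · cos²(16°) = 0.3465 I₀.
I₄ = I₃ cos²(80° − 0°) = 0.3465 I₀ · cos²(80°) = 0.01045 I₀.
Transmitted fraction = 0.01045.

≈ 0.0104 I₀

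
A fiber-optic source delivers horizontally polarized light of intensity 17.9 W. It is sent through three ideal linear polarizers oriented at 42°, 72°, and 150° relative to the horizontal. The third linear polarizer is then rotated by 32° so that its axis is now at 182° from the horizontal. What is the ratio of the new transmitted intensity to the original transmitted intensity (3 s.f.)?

I_new/I_old ≈ 2.71

Before rotation:
By Malus's law, I₁ = I₀ cos²(42° − 0°) = I₀ cos²(42°) = 0.5523 I₀.
I₂ = I₁ cos²(72° − 42°) = 0.5523 I₀ · cos²(30°) = 0.4142 I₀.
I₃ = I₂ cos²(150° − 72°) = 0.4142 I₀ · cos²(78°) = 0.0179 I₀.
After rotation:
I₁ = I₀ cos²(42° − 0°) = I₀ cos²(42°) = 0.5523 I₀.
I₂ = I₁ cos²(72° − 42°) = 0.5523 I₀ · cos²(30°) = 0.4142 I₀.
Angle between axes 2 and 3: 70°. I₃ = 0.4142 I₀ · cos²(70°) = 0.04845 I₀.
Ratio = 0.04845 / 0.0179 = 2.706.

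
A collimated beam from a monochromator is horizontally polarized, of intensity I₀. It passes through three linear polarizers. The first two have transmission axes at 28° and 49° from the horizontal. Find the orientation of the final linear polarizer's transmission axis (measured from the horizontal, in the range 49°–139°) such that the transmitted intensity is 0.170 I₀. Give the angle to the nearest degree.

I₁ = I₀ cos²(28° − 0°) = I₀ cos²(28°) = 0.7796 I₀.
I₂ = I₁ cos²(49° − 28°) = 0.7796 I₀ · cos²(21°) = 0.6795 I₀.
Need I₃/I₀ = 0.17, so cos²(θ − 49°) = 0.17 / 0.6795 = 0.2502.
θ − 49° = arccos(√0.2502) = 60.0°, giving θ ≈ 49 + 60.0 = 109.0°.

θ ≈ 109°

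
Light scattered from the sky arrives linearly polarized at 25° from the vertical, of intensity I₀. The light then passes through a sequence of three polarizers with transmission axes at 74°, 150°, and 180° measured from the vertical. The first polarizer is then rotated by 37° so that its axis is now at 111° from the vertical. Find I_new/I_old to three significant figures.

I_new/I_old ≈ 0.117

Before rotation:
By Malus's law, I₁ = I₀ cos²(74° − 25°) = I₀ cos²(49°) = 0.4304 I₀.
I₂ = I₁ cos²(150° − 74°) = 0.4304 I₀ · cos²(76°) = 0.02519 I₀.
I₃ = I₂ cos²(180° − 150°) = 0.02519 I₀ · cos²(30°) = 0.01889 I₀.
After rotation:
I₁ = I₀ cos²(111° − 25°) = I₀ cos²(86°) = 0.004866 I₀.
I₂ = I₁ cos²(150° − 111°) = 0.004866 I₀ · cos²(39°) = 0.002939 I₀.
I₃ = I₂ cos²(180° − 150°) = 0.002939 I₀ · cos²(30°) = 0.002204 I₀.
Ratio = 0.002204 / 0.01889 = 0.1167.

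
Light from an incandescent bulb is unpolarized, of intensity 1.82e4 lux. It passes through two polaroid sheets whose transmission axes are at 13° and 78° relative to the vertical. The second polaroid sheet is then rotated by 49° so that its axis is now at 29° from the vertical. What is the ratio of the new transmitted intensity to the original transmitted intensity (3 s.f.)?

I_new/I_old ≈ 5.17

Before rotation:
Unpolarized light through the first polarizer → I₁ = ½ I₀, now polarized at 13°.
I₂ = I₁ cos²(78° − 13°) = 0.5 I₀ · cos²(65°) = 0.0893 I₀.
After rotation:
Unpolarized light through the first polarizer → I₁ = ½ I₀, now polarized at 13°.
I₂ = I₁ cos²(29° − 13°) = 0.5 I₀ · cos²(16°) = 0.462 I₀.
Ratio = 0.462 / 0.0893 = 5.174.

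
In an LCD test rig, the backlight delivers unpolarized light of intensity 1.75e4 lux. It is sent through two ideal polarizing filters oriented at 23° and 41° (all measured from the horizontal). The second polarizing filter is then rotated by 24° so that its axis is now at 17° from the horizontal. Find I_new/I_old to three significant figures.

I_new/I_old ≈ 1.09

Before rotation:
Unpolarized light through the first polarizer → I₁ = ½ I₀, now polarized at 23°.
I₂ = I₁ cos²(41° − 23°) = 0.5 I₀ · cos²(18°) = 0.4523 I₀.
After rotation:
Unpolarized light through the first polarizer → I₁ = ½ I₀, now polarized at 23°.
I₂ = I₁ cos²(17° − 23°) = 0.5 I₀ · cos²(6°) = 0.4945 I₀.
Ratio = 0.4945 / 0.4523 = 1.093.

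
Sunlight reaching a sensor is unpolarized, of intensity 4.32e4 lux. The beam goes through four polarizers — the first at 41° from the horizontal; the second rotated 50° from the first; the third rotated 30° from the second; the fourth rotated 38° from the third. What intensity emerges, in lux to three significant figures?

I ≈ 4160 lux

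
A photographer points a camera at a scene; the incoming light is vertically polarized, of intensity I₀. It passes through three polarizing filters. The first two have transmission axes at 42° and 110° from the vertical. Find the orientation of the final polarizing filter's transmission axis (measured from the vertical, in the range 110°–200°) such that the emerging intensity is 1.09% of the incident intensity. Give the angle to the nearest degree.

I₁ = I₀ cos²(42° − 0°) = I₀ cos²(42°) = 0.5523 I₀.
I₂ = I₁ cos²(110° − 42°) = 0.5523 I₀ · cos²(68°) = 0.0775 I₀.
Need I₃/I₀ = 0.0109, so cos²(θ − 110°) = 0.0109 / 0.0775 = 0.1406.
θ − 110° = arccos(√0.1406) = 68.0°, giving θ ≈ 110 + 68.0 = 178.0°.

θ ≈ 178°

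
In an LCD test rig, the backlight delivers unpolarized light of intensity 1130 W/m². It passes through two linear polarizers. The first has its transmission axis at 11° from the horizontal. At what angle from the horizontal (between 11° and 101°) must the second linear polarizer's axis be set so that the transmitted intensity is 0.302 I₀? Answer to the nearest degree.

θ ≈ 50°

Unpolarized light through the first polarizer → I₁ = ½ I₀, now polarized at 11°.
Need I₂/I₀ = 0.302, so cos²(θ − 11°) = 0.302 / 0.5 = 0.604.
θ − 11° = arccos(√0.604) = 39.0°, giving θ ≈ 11 + 39.0 = 50.0°.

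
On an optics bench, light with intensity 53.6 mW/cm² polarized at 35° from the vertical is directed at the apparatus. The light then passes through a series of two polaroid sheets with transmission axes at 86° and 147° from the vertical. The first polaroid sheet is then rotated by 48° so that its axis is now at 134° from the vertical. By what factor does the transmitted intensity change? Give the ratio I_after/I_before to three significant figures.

Before rotation:
By Malus's law, I₁ = I₀ cos²(86° − 35°) = I₀ cos²(51°) = 0.396 I₀.
I₂ = I₁ cos²(147° − 86°) = 0.396 I₀ · cos²(61°) = 0.09309 I₀.
After rotation:
I₁ = I₀ cos²(134° − 35°) = I₀ cos²(81°) = 0.02447 I₀.
I₂ = I₁ cos²(147° − 134°) = 0.02447 I₀ · cos²(13°) = 0.02323 I₀.
Ratio = 0.02323 / 0.09309 = 0.2496.

I_new/I_old ≈ 0.250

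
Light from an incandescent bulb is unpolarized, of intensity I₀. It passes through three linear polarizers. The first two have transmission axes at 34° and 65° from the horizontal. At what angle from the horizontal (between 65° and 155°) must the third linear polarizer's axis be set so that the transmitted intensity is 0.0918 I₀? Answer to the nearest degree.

θ ≈ 125°

Unpolarized light through the first polarizer → I₁ = ½ I₀, now polarized at 34°.
I₂ = I₁ cos²(65° − 34°) = 0.5 I₀ · cos²(31°) = 0.3674 I₀.
Need I₃/I₀ = 0.0918, so cos²(θ − 65°) = 0.0918 / 0.3674 = 0.2499.
θ − 65° = arccos(√0.2499) = 60.0°, giving θ ≈ 65 + 60.0 = 125.0°.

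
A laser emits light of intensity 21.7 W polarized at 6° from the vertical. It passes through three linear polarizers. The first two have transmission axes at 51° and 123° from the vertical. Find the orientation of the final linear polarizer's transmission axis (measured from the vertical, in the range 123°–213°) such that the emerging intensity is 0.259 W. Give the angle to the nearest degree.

θ ≈ 183°

I₁ = I₀ cos²(51° − 6°) = I₀ cos²(45°) = 0.5 I₀.
I₂ = I₁ cos²(123° − 51°) = 0.5 I₀ · cos²(72°) = 0.04775 I₀.
Target fraction: 0.259 / 21.7 W = 0.01194 of I₀.
Need I₃/I₀ = 0.01194, so cos²(θ − 123°) = 0.01194 / 0.04775 = 0.25.
θ − 123° = arccos(√0.25) = 60.0°, giving θ ≈ 123 + 60.0 = 183.0°.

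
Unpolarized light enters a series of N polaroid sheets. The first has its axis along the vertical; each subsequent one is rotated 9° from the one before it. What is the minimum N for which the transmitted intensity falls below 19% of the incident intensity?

First polarizer halves the unpolarized light: factor 1/2.
Each further stage multiplies by cos²(9°) = 0.9755.
After N polarizers: T = 0.5·0.9755^(N−1). Require T < 0.19 ⇒ N−1 > ln(0.19/0.5)/ln(0.9755) = 39.05, so N−1 ≥ 40 and N = 41.
Check: N=41 gives T = 0.1856 < 0.19; N=40 gives T = 0.1902.

N = 41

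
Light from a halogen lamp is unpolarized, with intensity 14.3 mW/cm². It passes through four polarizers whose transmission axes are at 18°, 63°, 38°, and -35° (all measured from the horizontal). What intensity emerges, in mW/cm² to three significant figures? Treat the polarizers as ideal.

I ≈ 0.251 mW/cm²

Unpolarized light through the first polarizer → I₁ = 14.3 mW/cm²/2 = 7.15 mW/cm², polarized at 18°.
I₂ = I₁ · cos²(45°) = 7.15 · 0.5 = 3.575 mW/cm².
I₃ = I₂ · cos²(25°) = 3.575 · 0.8214 = 2.936 mW/cm².
I₄ = I₃ · cos²(73°) = 2.936 · 0.08548 = 0.251 mW/cm².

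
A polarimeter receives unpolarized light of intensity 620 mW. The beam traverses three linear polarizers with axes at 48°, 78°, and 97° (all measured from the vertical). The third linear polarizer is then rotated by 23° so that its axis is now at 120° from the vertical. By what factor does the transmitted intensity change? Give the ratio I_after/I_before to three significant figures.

I_new/I_old ≈ 0.618

Before rotation:
Unpolarized light through the first polarizer → I₁ = ½ I₀, now polarized at 48°.
I₂ = I₁ cos²(78° − 48°) = 0.5 I₀ · cos²(30°) = 0.375 I₀.
I₃ = I₂ cos²(97° − 78°) = 0.375 I₀ · cos²(19°) = 0.3353 I₀.
After rotation:
Unpolarized light through the first polarizer → I₁ = ½ I₀, now polarized at 48°.
I₂ = I₁ cos²(78° − 48°) = 0.5 I₀ · cos²(30°) = 0.375 I₀.
I₃ = I₂ cos²(120° − 78°) = 0.375 I₀ · cos²(42°) = 0.2071 I₀.
Ratio = 0.2071 / 0.3353 = 0.6177.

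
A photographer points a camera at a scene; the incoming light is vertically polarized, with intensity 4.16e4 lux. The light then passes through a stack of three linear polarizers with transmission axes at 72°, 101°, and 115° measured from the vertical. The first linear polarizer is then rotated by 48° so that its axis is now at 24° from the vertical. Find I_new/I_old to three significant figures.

I_new/I_old ≈ 0.578

Before rotation:
I₁ = I₀ cos²(72° − 0°) = I₀ cos²(72°) = 0.09549 I₀.
I₂ = I₁ cos²(101° − 72°) = 0.09549 I₀ · cos²(29°) = 0.07305 I₀.
I₃ = I₂ cos²(115° − 101°) = 0.07305 I₀ · cos²(14°) = 0.06877 I₀.
After rotation:
I₁ = I₀ cos²(24° − 0°) = I₀ cos²(24°) = 0.8346 I₀.
I₂ = I₁ cos²(101° − 24°) = 0.8346 I₀ · cos²(77°) = 0.04223 I₀.
I₃ = I₂ cos²(115° − 101°) = 0.04223 I₀ · cos²(14°) = 0.03976 I₀.
Ratio = 0.03976 / 0.06877 = 0.5781.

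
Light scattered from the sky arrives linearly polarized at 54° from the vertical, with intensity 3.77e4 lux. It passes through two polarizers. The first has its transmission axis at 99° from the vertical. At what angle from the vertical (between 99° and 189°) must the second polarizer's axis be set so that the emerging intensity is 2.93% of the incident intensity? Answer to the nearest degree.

θ ≈ 175°

I₁ = I₀ cos²(99° − 54°) = I₀ cos²(45°) = 0.5 I₀.
Need I₂/I₀ = 0.0293, so cos²(θ − 99°) = 0.0293 / 0.5 = 0.0586.
θ − 99° = arccos(√0.0586) = 76.0°, giving θ ≈ 99 + 76.0 = 175.0°.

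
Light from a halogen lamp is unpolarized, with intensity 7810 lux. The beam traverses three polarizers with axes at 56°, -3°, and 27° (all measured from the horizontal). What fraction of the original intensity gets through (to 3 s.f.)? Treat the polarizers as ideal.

I/I₀ ≈ 0.0995

Unpolarized light through the first polarizer → I₁ = 7810 lux/2 = 3905 lux, polarized at 56°.
I₂ = I₁ · cos²(59°) = 3905 · 0.2653 = 1036 lux.
I₃ = I₂ · cos²(30°) = 1036 · 0.75 = 776.9 lux.
Transmitted fraction = 0.09947.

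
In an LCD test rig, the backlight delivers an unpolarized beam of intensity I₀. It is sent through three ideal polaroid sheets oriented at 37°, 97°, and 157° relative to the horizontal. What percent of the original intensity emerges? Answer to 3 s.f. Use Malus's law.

Unpolarized light through the first polarizer → I₁ = ½ I₀, now polarized at 37°.
I₂ = I₁ cos²(97° − 37°) = 0.5 I₀ · cos²(60°) = 0.125 I₀.
I₃ = I₂ cos²(157° − 97°) = 0.125 I₀ · cos²(60°) = 0.03125 I₀.
That is 3.125% of the incident intensity.

≈ 3.13%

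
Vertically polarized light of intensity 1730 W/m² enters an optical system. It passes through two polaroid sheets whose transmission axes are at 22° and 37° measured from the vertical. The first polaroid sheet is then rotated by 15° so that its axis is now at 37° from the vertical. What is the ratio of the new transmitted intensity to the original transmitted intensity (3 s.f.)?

I_new/I_old ≈ 0.795

Before rotation:
I₁ = I₀ cos²(22° − 0°) = I₀ cos²(22°) = 0.8597 I₀.
I₂ = I₁ cos²(37° − 22°) = 0.8597 I₀ · cos²(15°) = 0.8021 I₀.
After rotation:
I₁ = I₀ cos²(37° − 0°) = I₀ cos²(37°) = 0.6378 I₀.
I₂ = I₁ cos²(37° − 37°) = 0.6378 I₀ · cos²(0°) = 0.6378 I₀.
Ratio = 0.6378 / 0.8021 = 0.7952.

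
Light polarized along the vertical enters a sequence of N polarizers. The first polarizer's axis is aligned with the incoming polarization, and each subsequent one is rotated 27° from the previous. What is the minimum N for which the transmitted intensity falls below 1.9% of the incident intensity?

First polarizer is aligned with the polarization: full transmission.
Each further stage multiplies by cos²(27°) = 0.7939.
After N polarizers: T = 0.7939^(N−1). Require T < 0.019 ⇒ N−1 > ln(0.019)/ln(0.7939) = 17.17, so N−1 ≥ 18 and N = 19.
Check: N=19 gives T = 0.01569 < 0.019; N=18 gives T = 0.01977.

N = 19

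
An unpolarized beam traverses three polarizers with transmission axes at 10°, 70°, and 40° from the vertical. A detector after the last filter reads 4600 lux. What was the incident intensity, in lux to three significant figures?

Unpolarized light through the first polarizer → I₁ = ½ I₀, now polarized at 10°.
I₂ = I₁ cos²(70° − 10°) = 0.5 I₀ · cos²(60°) = 0.125 I₀.
I₃ = I₂ cos²(40° − 70°) = 0.125 I₀ · cos²(30°) = 0.09375 I₀.
So 4600 lux = 0.09375 I₀, giving I₀ = 4600/0.09375 = 4.907e+04 lux.

I₀ ≈ 4.91e4 lux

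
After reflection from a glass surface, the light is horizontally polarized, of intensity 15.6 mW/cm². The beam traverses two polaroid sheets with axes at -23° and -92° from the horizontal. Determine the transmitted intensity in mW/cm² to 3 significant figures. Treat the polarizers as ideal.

I ≈ 1.70 mW/cm²

I₁ = 15.6 mW/cm² · cos²(23°) = 13.22 mW/cm².
I₂ = I₁ · cos²(69°) = 13.22 · 0.1284 = 1.698 mW/cm².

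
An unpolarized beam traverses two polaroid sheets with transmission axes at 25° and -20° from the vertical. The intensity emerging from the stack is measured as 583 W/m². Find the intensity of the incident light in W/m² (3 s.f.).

Unpolarized light through the first polarizer → I₁ = ½ I₀, now polarized at 25°.
I₂ = I₁ cos²(-20° − 25°) = 0.5 I₀ · cos²(45°) = 0.25 I₀.
So 583 W/m² = 0.25 I₀, giving I₀ = 583/0.25 = 2332 W/m².

I₀ ≈ 2330 W/m²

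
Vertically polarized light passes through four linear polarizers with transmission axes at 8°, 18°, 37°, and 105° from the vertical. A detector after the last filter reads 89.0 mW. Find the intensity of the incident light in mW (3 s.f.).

I₀ ≈ 746 mW

By Malus's law, I₁ = I₀ cos²(8° − 0°) = I₀ cos²(8°) = 0.9806 I₀.
I₂ = I₁ cos²(18° − 8°) = 0.9806 I₀ · cos²(10°) = 0.9511 I₀.
I₃ = I₂ cos²(37° − 18°) = 0.9511 I₀ · cos²(19°) = 0.8503 I₀.
I₄ = I₃ cos²(105° − 37°) = 0.8503 I₀ · cos²(68°) = 0.1193 I₀.
So 89.0 mW = 0.1193 I₀, giving I₀ = 89.0/0.1193 = 745.9 mW.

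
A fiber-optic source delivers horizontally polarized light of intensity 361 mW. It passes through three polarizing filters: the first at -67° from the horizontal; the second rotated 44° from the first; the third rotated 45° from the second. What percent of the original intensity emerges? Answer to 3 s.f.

≈ 3.95%

I₁ = 361 mW · cos²(67°) = 55.11 mW.
I₂ = I₁ · cos²(44°) = 55.11 · 0.5174 = 28.52 mW.
I₃ = I₂ · cos²(45°) = 28.52 · 0.5 = 14.26 mW.
That is 3.95% of the incident intensity.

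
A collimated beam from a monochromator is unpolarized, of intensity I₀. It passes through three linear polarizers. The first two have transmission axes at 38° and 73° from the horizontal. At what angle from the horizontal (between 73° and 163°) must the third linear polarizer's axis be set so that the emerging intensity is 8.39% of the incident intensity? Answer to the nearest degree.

θ ≈ 133°

Unpolarized light through the first polarizer → I₁ = ½ I₀, now polarized at 38°.
I₂ = I₁ cos²(73° − 38°) = 0.5 I₀ · cos²(35°) = 0.3355 I₀.
Need I₃/I₀ = 0.0839, so cos²(θ − 73°) = 0.0839 / 0.3355 = 0.2501.
θ − 73° = arccos(√0.2501) = 60.0°, giving θ ≈ 73 + 60.0 = 133.0°.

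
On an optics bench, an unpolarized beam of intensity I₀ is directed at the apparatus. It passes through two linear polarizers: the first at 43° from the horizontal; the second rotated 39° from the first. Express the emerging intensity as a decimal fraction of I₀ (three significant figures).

≈ 0.302 I₀

Unpolarized light through the first polarizer → I₁ = ½ I₀, now polarized at 43°.
I₂ = I₁ cos²(39°) = 0.5 · 0.604 I₀ = 0.302 I₀.
Transmitted fraction = 0.302.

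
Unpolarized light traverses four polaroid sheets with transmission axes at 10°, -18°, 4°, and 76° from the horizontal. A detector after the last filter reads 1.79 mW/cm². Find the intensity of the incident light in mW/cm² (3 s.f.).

Unpolarized light through the first polarizer → I₁ = ½ I₀, now polarized at 10°.
I₂ = I₁ cos²(-18° − 10°) = 0.5 I₀ · cos²(28°) = 0.3898 I₀.
I₃ = I₂ cos²(4° + 18°) = 0.3898 I₀ · cos²(22°) = 0.3351 I₀.
I₄ = I₃ cos²(76° − 4°) = 0.3351 I₀ · cos²(72°) = 0.032 I₀.
So 1.79 mW/cm² = 0.032 I₀, giving I₀ = 1.79/0.032 = 55.94 mW/cm².

I₀ ≈ 55.9 mW/cm²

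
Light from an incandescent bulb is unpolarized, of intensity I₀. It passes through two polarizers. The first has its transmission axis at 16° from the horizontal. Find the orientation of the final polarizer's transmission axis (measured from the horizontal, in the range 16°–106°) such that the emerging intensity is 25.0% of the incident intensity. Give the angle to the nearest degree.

θ ≈ 61°

Unpolarized light through the first polarizer → I₁ = ½ I₀, now polarized at 16°.
Need I₂/I₀ = 0.25, so cos²(θ − 16°) = 0.25 / 0.5 = 0.5.
θ − 16° = arccos(√0.5) = 45.0°, giving θ ≈ 16 + 45.0 = 61.0°.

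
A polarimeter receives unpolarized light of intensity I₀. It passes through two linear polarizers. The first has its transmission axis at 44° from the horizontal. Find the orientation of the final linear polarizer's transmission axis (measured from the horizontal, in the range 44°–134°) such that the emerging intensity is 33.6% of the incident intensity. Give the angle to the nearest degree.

θ ≈ 79°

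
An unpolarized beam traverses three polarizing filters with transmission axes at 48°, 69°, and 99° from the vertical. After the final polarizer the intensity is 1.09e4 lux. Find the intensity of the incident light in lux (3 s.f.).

I₀ ≈ 3.33e4 lux

Unpolarized light through the first polarizer → I₁ = ½ I₀, now polarized at 48°.
I₂ = I₁ cos²(69° − 48°) = 0.5 I₀ · cos²(21°) = 0.4358 I₀.
I₃ = I₂ cos²(99° − 69°) = 0.4358 I₀ · cos²(30°) = 0.3268 I₀.
So 1.09e4 lux = 0.3268 I₀, giving I₀ = 1.09e4/0.3268 = 3.335e+04 lux.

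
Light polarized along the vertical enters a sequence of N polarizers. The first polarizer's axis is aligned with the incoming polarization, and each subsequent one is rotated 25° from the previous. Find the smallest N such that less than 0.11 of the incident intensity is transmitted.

First polarizer is aligned with the polarization: full transmission.
Each further stage multiplies by cos²(25°) = 0.8214.
After N polarizers: T = 0.8214^(N−1). Require T < 0.11 ⇒ N−1 > ln(0.11)/ln(0.8214) = 11.22, so N−1 ≥ 12 and N = 13.
Check: N=13 gives T = 0.09432 < 0.11; N=12 gives T = 0.1148.

N = 13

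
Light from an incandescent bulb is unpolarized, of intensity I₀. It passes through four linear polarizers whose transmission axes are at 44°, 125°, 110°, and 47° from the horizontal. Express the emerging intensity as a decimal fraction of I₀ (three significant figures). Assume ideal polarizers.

≈ 0.00235 I₀

Unpolarized light through the first polarizer → I₁ = ½ I₀, now polarized at 44°.
I₂ = I₁ cos²(125° − 44°) = 0.5 I₀ · cos²(81°) = 0.01224 I₀.
I₃ = I₂ cos²(110° − 125°) = 0.01224 I₀ · cos²(15°) = 0.01142 I₀.
I₄ = I₃ cos²(47° − 110°) = 0.01142 I₀ · cos²(63°) = 0.002353 I₀.
Transmitted fraction = 0.002353.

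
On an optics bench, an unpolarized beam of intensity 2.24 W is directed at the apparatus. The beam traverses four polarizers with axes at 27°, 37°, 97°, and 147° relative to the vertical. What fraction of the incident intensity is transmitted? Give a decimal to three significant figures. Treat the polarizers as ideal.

I/I₀ ≈ 0.0501

Unpolarized light through the first polarizer → I₁ = 2.24 W/2 = 1.12 W, polarized at 27°.
I₂ = I₁ · cos²(10°) = 1.12 · 0.9698 = 1.086 W.
I₃ = I₂ · cos²(60°) = 1.086 · 0.25 = 0.2716 W.
I₄ = I₃ · cos²(50°) = 0.2716 · 0.4132 = 0.1122 W.
Transmitted fraction = 0.05009.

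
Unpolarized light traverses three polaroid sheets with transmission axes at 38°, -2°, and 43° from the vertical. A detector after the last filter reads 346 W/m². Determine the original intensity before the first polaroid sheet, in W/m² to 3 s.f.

Unpolarized light through the first polarizer → I₁ = ½ I₀, now polarized at 38°.
I₂ = I₁ cos²(-2° − 38°) = 0.5 I₀ · cos²(40°) = 0.2934 I₀.
I₃ = I₂ cos²(43° + 2°) = 0.2934 I₀ · cos²(45°) = 0.1467 I₀.
So 346 W/m² = 0.1467 I₀, giving I₀ = 346/0.1467 = 2358 W/m².

I₀ ≈ 2360 W/m²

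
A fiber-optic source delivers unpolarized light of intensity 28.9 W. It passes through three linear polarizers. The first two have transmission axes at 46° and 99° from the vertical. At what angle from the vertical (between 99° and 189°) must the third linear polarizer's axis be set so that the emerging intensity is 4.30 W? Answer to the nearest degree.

Unpolarized light through the first polarizer → I₁ = ½ I₀, now polarized at 46°.
I₂ = I₁ cos²(99° − 46°) = 0.5 I₀ · cos²(53°) = 0.1811 I₀.
Target fraction: 4.30 / 28.9 W = 0.1488 of I₀.
Need I₃/I₀ = 0.1488, so cos²(θ − 99°) = 0.1488 / 0.1811 = 0.8216.
θ − 99° = arccos(√0.8216) = 25.0°, giving θ ≈ 99 + 25.0 = 124.0°.

θ ≈ 124°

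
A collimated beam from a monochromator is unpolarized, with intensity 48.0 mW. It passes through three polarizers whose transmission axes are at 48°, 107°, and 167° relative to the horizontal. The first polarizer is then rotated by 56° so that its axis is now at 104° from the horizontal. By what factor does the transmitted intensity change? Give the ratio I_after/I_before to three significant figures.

Before rotation:
Unpolarized light through the first polarizer → I₁ = ½ I₀, now polarized at 48°.
I₂ = I₁ cos²(107° − 48°) = 0.5 I₀ · cos²(59°) = 0.1326 I₀.
I₃ = I₂ cos²(167° − 107°) = 0.1326 I₀ · cos²(60°) = 0.03316 I₀.
After rotation:
Unpolarized light through the first polarizer → I₁ = ½ I₀, now polarized at 104°.
I₂ = I₁ cos²(107° − 104°) = 0.5 I₀ · cos²(3°) = 0.4986 I₀.
I₃ = I₂ cos²(167° − 107°) = 0.4986 I₀ · cos²(60°) = 0.1247 I₀.
Ratio = 0.1247 / 0.03316 = 3.76.

I_new/I_old ≈ 3.76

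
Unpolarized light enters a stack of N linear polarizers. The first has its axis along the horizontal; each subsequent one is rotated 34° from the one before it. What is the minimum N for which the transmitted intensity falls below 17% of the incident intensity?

N = 4

First polarizer halves the unpolarized light: factor 1/2.
Each further stage multiplies by cos²(34°) = 0.6873.
After N polarizers: T = 0.5·0.6873^(N−1). Require T < 0.17 ⇒ N−1 > ln(0.17/0.5)/ln(0.6873) = 2.88, so N−1 ≥ 3 and N = 4.
Check: N=4 gives T = 0.1623 < 0.17; N=3 gives T = 0.2362.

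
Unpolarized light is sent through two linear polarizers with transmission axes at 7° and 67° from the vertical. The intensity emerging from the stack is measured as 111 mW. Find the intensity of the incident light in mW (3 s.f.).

Unpolarized light through the first polarizer → I₁ = ½ I₀, now polarized at 7°.
I₂ = I₁ cos²(67° − 7°) = 0.5 I₀ · cos²(60°) = 0.125 I₀.
So 111 mW = 0.125 I₀, giving I₀ = 111/0.125 = 888 mW.

I₀ ≈ 888 mW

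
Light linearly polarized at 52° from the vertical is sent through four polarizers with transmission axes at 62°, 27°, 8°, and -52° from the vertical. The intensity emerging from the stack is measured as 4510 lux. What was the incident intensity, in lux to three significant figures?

I₀ ≈ 3.10e4 lux

By Malus's law, I₁ = I₀ cos²(62° − 52°) = I₀ cos²(10°) = 0.9698 I₀.
I₂ = I₁ cos²(27° − 62°) = 0.9698 I₀ · cos²(35°) = 0.6508 I₀.
I₃ = I₂ cos²(8° − 27°) = 0.6508 I₀ · cos²(19°) = 0.5818 I₀.
I₄ = I₃ cos²(-52° − 8°) = 0.5818 I₀ · cos²(60°) = 0.1454 I₀.
So 4510 lux = 0.1454 I₀, giving I₀ = 4510/0.1454 = 3.101e+04 lux.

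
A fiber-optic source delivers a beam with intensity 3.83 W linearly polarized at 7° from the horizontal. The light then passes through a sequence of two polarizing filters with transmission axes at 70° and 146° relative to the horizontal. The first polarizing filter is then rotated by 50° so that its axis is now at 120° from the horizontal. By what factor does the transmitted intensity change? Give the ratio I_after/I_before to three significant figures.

I_new/I_old ≈ 10.2

Before rotation:
I₁ = I₀ cos²(70° − 7°) = I₀ cos²(63°) = 0.2061 I₀.
I₂ = I₁ cos²(146° − 70°) = 0.2061 I₀ · cos²(76°) = 0.01206 I₀.
After rotation:
I₁ = I₀ cos²(120° − 7°) = I₀ cos²(67°) = 0.1527 I₀.
I₂ = I₁ cos²(146° − 120°) = 0.1527 I₀ · cos²(26°) = 0.1233 I₀.
Ratio = 0.1233 / 0.01206 = 10.22.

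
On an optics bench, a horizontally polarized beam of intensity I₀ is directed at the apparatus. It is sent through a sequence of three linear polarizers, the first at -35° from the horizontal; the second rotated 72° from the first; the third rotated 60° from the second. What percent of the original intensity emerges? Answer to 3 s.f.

≈ 1.60%

I₁ = I₀ cos²(-35° − 0°) = I₀ cos²(35°) = 0.671 I₀.
I₂ = I₁ cos²(72°) = 0.671 · 0.09549 I₀ = 0.06408 I₀.
I₃ = I₂ cos²(60°) = 0.06408 · 0.25 I₀ = 0.01602 I₀.
That is 1.602% of the incident intensity.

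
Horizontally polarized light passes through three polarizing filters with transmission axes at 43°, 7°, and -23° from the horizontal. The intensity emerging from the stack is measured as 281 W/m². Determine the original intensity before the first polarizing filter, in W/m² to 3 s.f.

I₀ ≈ 1070 W/m²

By Malus's law, I₁ = I₀ cos²(43° − 0°) = I₀ cos²(43°) = 0.5349 I₀.
I₂ = I₁ cos²(7° − 43°) = 0.5349 I₀ · cos²(36°) = 0.3501 I₀.
I₃ = I₂ cos²(-23° − 7°) = 0.3501 I₀ · cos²(30°) = 0.2626 I₀.
So 281 W/m² = 0.2626 I₀, giving I₀ = 281/0.2626 = 1070 W/m².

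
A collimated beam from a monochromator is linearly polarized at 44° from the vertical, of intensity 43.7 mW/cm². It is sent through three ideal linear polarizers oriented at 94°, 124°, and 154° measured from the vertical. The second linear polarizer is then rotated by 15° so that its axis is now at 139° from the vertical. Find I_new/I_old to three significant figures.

Before rotation:
By Malus's law, I₁ = I₀ cos²(94° − 44°) = I₀ cos²(50°) = 0.4132 I₀.
I₂ = I₁ cos²(124° − 94°) = 0.4132 I₀ · cos²(30°) = 0.3099 I₀.
I₃ = I₂ cos²(154° − 124°) = 0.3099 I₀ · cos²(30°) = 0.2324 I₀.
After rotation:
I₁ = I₀ cos²(94° − 44°) = I₀ cos²(50°) = 0.4132 I₀.
I₂ = I₁ cos²(139° − 94°) = 0.4132 I₀ · cos²(45°) = 0.2066 I₀.
I₃ = I₂ cos²(154° − 139°) = 0.2066 I₀ · cos²(15°) = 0.1927 I₀.
Ratio = 0.1927 / 0.2324 = 0.8293.

I_new/I_old ≈ 0.829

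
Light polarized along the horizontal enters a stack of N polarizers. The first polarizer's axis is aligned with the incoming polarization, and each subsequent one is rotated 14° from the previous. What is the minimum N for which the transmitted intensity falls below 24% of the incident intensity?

First polarizer is aligned with the polarization: full transmission.
Each further stage multiplies by cos²(14°) = 0.9415.
After N polarizers: T = 0.9415^(N−1). Require T < 0.24 ⇒ N−1 > ln(0.24)/ln(0.9415) = 23.66, so N−1 ≥ 24 and N = 25.
Check: N=25 gives T = 0.2352 < 0.24; N=24 gives T = 0.2498.

N = 25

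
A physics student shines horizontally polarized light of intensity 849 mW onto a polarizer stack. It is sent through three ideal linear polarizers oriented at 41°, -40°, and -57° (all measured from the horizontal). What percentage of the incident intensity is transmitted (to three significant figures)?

I₁ = 849 mW · cos²(41°) = 483.6 mW.
I₂ = I₁ · cos²(81°) = 483.6 · 0.02447 = 11.83 mW.
I₃ = I₂ · cos²(17°) = 11.83 · 0.9145 = 10.82 mW.
That is 1.275% of the incident intensity.

≈ 1.27%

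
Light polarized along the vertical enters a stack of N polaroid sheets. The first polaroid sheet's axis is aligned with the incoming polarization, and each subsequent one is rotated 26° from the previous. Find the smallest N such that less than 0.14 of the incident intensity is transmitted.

First polarizer is aligned with the polarization: full transmission.
Each further stage multiplies by cos²(26°) = 0.8078.
After N polarizers: T = 0.8078^(N−1). Require T < 0.14 ⇒ N−1 > ln(0.14)/ln(0.8078) = 9.21, so N−1 ≥ 10 and N = 11.
Check: N=11 gives T = 0.1184 < 0.14; N=10 gives T = 0.1465.

N = 11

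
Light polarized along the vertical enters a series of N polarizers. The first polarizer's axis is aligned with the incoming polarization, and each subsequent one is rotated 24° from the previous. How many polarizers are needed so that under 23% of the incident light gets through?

N = 10

First polarizer is aligned with the polarization: full transmission.
Each further stage multiplies by cos²(24°) = 0.8346.
After N polarizers: T = 0.8346^(N−1). Require T < 0.23 ⇒ N−1 > ln(0.23)/ln(0.8346) = 8.13, so N−1 ≥ 9 and N = 10.
Check: N=10 gives T = 0.1964 < 0.23; N=9 gives T = 0.2353.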